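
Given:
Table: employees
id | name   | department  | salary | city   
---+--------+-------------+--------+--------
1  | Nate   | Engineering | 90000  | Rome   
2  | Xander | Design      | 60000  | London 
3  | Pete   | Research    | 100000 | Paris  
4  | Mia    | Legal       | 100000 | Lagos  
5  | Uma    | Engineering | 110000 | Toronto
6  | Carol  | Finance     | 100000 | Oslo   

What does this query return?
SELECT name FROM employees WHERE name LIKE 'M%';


LIKE 'M%' matches names starting with 'M'
Matching: 1

1 rows:
Mia


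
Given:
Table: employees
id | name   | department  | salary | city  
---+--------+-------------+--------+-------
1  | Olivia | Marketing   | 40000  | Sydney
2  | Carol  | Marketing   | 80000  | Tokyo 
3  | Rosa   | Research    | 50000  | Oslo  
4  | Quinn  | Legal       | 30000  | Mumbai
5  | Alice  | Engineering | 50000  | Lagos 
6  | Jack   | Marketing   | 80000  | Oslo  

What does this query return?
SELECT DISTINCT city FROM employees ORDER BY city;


All 'city' values (row order): Sydney, Tokyo, Oslo, Mumbai, Lagos, Oslo
Removing duplicates leaves 5 unique value(s).

5 values:
Lagos
Mumbai
Oslo
Sydney
Tokyo


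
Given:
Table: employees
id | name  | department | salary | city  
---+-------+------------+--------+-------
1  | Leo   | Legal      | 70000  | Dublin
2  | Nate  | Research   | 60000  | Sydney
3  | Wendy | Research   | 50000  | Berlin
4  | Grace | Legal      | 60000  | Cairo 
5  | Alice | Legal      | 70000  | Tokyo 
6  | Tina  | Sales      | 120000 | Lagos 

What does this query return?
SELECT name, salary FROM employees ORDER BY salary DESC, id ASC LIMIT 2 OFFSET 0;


Sort by salary DESC (id ASC tiebreak), then skip 0 and take 2
Rows 1 through 2

2 rows:
Tina, 120000
Leo, 70000


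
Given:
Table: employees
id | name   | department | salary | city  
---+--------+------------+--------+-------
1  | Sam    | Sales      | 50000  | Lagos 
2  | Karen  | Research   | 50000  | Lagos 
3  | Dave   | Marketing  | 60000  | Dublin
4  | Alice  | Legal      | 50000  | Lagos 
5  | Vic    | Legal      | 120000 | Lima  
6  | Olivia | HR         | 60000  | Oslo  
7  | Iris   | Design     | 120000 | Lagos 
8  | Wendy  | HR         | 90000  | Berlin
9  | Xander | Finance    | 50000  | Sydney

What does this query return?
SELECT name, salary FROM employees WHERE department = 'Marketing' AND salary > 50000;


Filtering: department = 'Marketing' AND salary > 50000
Matching: 1 rows

1 rows:
Dave, 60000


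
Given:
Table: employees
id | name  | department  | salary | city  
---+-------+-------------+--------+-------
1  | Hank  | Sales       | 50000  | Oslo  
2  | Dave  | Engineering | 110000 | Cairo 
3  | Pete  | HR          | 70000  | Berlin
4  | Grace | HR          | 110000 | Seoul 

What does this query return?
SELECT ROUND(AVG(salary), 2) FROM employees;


SUM(salary) = 340000
COUNT = 4
ROUND(AVG, 2) = ROUND(340000 / 4, 2) = 85000.0

85000.0


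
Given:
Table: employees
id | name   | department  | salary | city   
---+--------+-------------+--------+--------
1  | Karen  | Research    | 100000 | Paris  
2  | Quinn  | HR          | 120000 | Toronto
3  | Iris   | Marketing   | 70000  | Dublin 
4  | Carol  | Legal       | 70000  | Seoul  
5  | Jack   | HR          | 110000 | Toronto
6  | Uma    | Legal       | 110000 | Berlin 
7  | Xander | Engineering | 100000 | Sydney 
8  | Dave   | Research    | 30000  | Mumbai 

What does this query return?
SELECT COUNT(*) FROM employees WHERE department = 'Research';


Counting rows where department = 'Research'
  Karen -> MATCH
  Dave -> MATCH


2


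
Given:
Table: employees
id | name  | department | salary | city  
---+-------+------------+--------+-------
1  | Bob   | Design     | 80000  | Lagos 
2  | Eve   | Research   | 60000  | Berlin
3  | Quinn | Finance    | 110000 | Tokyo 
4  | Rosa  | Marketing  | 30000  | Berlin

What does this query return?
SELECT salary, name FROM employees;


Projecting columns: salary, name

4 rows:
80000, Bob
60000, Eve
110000, Quinn
30000, Rosa


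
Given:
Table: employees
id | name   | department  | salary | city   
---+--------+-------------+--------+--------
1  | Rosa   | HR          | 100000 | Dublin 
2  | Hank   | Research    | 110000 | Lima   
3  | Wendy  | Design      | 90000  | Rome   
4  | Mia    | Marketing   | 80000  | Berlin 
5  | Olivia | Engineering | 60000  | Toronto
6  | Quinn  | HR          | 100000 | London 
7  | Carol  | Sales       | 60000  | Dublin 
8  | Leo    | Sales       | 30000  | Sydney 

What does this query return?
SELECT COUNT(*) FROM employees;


COUNT(*) counts all rows

8


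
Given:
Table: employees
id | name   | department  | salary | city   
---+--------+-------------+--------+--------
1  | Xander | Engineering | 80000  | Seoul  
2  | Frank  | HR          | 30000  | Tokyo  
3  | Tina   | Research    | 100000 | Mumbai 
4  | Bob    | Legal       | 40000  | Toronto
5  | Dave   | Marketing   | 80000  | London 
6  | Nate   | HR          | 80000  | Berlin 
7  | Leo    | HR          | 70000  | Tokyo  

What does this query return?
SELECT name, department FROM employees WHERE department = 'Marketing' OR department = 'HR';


Filtering: department = 'Marketing' OR 'HR'
Matching: 4 rows

4 rows:
Frank, HR
Dave, Marketing
Nate, HR
Leo, HR


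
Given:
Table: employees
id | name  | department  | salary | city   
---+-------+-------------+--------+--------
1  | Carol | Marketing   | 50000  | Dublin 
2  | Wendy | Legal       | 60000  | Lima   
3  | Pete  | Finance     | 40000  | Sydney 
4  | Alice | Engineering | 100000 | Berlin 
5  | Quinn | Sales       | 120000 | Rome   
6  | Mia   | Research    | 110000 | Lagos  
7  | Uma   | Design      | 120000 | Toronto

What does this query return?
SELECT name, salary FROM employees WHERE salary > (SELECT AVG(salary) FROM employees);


Subquery: AVG(salary) = 85714.29
Filtering: salary > 85714.29
  Alice (100000) -> MATCH
  Quinn (120000) -> MATCH
  Mia (110000) -> MATCH
  Uma (120000) -> MATCH


4 rows:
Alice, 100000
Quinn, 120000
Mia, 110000
Uma, 120000


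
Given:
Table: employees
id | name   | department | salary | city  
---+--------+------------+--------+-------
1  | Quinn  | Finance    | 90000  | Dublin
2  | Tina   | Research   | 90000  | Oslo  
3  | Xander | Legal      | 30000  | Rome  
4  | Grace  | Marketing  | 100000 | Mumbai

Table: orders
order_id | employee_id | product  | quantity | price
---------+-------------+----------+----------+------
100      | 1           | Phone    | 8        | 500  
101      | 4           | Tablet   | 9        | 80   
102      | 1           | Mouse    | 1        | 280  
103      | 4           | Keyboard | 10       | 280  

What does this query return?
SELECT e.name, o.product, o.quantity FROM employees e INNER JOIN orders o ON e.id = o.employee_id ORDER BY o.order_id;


Joining employees.id = orders.employee_id:
  employee Quinn (id=1) -> order Phone
  employee Grace (id=4) -> order Tablet
  employee Quinn (id=1) -> order Mouse
  employee Grace (id=4) -> order Keyboard


4 rows:
Quinn, Phone, 8
Grace, Tablet, 9
Quinn, Mouse, 1
Grace, Keyboard, 10


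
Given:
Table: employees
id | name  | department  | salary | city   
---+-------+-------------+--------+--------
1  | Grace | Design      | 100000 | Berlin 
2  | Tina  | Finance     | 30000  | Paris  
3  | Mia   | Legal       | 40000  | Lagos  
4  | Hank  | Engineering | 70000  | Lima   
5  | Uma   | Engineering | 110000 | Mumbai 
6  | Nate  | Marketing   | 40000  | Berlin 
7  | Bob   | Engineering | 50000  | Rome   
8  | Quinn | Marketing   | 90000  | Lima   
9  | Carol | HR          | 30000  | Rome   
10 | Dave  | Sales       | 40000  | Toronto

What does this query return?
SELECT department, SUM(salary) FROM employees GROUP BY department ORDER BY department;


Summing salary within each department:
  Design: 100000 = 100000
  Engineering: 70000 + 110000 + 50000 = 230000
  Finance: 30000 = 30000
  HR: 30000 = 30000
  Legal: 40000 = 40000
  Marketing: 40000 + 90000 = 130000
  Sales: 40000 = 40000


7 groups:
Design, 100000
Engineering, 230000
Finance, 30000
HR, 30000
Legal, 40000
Marketing, 130000
Sales, 40000


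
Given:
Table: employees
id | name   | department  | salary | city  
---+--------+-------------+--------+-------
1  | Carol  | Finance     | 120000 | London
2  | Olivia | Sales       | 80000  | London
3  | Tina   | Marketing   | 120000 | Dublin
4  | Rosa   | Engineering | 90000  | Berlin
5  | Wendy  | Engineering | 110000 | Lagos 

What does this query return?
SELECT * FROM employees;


SELECT * returns all 5 rows with all columns

5 rows:
1, Carol, Finance, 120000, London
2, Olivia, Sales, 80000, London
3, Tina, Marketing, 120000, Dublin
4, Rosa, Engineering, 90000, Berlin
5, Wendy, Engineering, 110000, Lagos


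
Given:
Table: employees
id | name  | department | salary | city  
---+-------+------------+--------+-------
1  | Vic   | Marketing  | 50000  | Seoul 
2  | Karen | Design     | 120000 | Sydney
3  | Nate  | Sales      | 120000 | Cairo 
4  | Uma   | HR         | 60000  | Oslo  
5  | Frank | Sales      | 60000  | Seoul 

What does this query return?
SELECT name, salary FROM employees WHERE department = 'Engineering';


Filtering: department = 'Engineering'
Matching rows: 0

Empty result set (0 rows)


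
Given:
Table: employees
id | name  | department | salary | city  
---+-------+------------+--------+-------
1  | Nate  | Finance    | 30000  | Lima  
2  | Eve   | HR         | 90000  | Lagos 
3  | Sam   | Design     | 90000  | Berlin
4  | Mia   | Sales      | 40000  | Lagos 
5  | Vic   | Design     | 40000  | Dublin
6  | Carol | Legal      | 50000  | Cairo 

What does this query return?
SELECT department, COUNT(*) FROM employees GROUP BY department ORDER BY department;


Assigning each row to its department group:
  Nate -> Finance
  Eve -> HR
  Sam -> Design
  Mia -> Sales
  Vic -> Design
  Carol -> Legal


5 groups:
Design, 2
Finance, 1
HR, 1
Legal, 1
Sales, 1


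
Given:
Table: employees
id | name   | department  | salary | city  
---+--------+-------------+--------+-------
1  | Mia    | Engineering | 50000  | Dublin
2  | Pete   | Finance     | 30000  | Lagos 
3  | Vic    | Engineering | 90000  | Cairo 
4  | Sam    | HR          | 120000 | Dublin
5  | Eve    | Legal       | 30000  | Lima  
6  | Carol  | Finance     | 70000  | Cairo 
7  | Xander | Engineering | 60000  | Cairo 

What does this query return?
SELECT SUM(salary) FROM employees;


SUM(salary) = 50000 + 30000 + 90000 + 120000 + 30000 + 70000 + 60000 = 450000

450000


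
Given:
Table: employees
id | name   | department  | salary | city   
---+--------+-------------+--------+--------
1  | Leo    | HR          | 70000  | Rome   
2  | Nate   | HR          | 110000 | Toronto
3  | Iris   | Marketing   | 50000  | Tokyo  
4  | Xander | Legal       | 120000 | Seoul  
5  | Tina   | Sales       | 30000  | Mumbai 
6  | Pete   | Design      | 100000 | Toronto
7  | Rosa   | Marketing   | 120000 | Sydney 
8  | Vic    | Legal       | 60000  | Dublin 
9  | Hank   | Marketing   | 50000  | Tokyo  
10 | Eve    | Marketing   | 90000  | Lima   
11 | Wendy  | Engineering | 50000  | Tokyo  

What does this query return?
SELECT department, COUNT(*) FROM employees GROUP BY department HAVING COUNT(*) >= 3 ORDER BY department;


Groups with count >= 3:
  Marketing: 4 -> PASS
  Design: 1 -> filtered out
  Engineering: 1 -> filtered out
  HR: 2 -> filtered out
  Legal: 2 -> filtered out
  Sales: 1 -> filtered out


1 groups:
Marketing, 4


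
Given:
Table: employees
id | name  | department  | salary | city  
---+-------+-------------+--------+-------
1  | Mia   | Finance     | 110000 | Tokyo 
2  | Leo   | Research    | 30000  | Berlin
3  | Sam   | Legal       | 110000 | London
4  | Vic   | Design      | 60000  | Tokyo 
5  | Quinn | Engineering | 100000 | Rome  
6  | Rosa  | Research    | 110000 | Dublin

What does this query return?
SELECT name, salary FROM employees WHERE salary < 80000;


Filtering: salary < 80000
Matching: 2 rows

2 rows:
Leo, 30000
Vic, 60000


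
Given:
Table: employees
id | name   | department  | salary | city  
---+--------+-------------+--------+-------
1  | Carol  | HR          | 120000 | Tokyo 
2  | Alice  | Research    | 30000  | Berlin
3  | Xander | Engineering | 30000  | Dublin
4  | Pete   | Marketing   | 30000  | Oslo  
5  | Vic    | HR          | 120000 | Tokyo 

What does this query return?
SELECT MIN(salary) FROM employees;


Salaries: 120000, 30000, 30000, 30000, 120000
MIN = 30000

30000


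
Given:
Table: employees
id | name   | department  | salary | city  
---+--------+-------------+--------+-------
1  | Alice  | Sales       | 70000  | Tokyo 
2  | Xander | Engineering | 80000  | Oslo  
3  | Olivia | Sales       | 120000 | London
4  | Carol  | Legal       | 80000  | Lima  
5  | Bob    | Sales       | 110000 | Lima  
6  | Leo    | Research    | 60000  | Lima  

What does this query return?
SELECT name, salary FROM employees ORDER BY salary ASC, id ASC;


Sorting by salary ASC, then id ASC for ties

6 rows:
Leo, 60000
Alice, 70000
Xander, 80000
Carol, 80000
Bob, 110000
Olivia, 120000


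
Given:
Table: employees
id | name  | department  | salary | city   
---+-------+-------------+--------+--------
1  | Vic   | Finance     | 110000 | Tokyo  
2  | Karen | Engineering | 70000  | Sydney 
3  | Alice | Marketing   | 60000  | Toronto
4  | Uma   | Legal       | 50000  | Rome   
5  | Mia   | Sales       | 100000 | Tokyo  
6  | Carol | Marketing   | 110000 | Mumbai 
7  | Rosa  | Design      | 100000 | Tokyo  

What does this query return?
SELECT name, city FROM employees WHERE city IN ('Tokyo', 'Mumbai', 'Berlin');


Filtering: city IN ('Tokyo', 'Mumbai', 'Berlin')
Matching: 4 rows

4 rows:
Vic, Tokyo
Mia, Tokyo
Carol, Mumbai
Rosa, Tokyo


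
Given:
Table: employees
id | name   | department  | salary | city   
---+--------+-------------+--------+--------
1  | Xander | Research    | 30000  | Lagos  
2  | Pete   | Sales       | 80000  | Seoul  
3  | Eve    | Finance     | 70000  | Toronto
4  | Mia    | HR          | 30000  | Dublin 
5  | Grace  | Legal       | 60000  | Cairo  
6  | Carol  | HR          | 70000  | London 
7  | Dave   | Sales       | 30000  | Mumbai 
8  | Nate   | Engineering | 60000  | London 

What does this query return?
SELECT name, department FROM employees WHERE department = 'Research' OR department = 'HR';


Filtering: department = 'Research' OR 'HR'
Matching: 3 rows

3 rows:
Xander, Research
Mia, HR
Carol, HR


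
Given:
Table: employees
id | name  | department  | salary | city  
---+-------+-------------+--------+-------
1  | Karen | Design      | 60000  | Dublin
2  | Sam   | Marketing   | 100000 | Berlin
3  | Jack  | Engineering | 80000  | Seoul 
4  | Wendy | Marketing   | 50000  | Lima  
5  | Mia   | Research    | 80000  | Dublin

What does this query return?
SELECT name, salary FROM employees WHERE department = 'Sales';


Filtering: department = 'Sales'
Matching rows: 0

Empty result set (0 rows)


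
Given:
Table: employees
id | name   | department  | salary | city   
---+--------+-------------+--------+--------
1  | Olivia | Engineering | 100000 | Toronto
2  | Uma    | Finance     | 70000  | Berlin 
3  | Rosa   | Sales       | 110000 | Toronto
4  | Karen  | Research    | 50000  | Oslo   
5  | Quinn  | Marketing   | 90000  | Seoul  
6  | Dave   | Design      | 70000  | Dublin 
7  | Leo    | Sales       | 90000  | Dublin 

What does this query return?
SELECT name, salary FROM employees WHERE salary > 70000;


Filtering: salary > 70000
Matching: 4 rows

4 rows:
Olivia, 100000
Rosa, 110000
Quinn, 90000
Leo, 90000


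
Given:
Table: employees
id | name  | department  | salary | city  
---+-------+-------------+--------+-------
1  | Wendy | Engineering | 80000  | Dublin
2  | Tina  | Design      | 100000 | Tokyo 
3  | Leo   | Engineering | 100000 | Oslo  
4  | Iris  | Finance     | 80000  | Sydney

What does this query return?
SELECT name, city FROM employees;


Projecting columns: name, city

4 rows:
Wendy, Dublin
Tina, Tokyo
Leo, Oslo
Iris, Sydney


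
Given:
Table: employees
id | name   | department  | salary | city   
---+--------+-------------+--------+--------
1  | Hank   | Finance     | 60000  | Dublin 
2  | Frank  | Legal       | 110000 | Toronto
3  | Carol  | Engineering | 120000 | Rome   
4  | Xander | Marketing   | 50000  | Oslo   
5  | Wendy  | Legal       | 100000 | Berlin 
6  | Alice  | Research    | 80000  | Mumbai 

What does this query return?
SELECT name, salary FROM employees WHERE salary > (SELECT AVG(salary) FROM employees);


Subquery: AVG(salary) = 86666.67
Filtering: salary > 86666.67
  Frank (110000) -> MATCH
  Carol (120000) -> MATCH
  Wendy (100000) -> MATCH


3 rows:
Frank, 110000
Carol, 120000
Wendy, 100000


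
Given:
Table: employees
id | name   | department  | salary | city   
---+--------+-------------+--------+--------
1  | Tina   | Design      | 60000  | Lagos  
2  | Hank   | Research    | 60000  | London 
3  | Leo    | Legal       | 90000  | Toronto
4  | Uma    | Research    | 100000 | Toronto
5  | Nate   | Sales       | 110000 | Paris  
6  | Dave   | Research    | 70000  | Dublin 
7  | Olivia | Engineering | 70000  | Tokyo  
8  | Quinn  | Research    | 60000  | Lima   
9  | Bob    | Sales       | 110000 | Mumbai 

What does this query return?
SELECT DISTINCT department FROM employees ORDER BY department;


All 'department' values (row order): Design, Research, Legal, Research, Sales, Research, Engineering, Research, Sales
Removing duplicates leaves 5 unique value(s).

5 values:
Design
Engineering
Legal
Research
Sales


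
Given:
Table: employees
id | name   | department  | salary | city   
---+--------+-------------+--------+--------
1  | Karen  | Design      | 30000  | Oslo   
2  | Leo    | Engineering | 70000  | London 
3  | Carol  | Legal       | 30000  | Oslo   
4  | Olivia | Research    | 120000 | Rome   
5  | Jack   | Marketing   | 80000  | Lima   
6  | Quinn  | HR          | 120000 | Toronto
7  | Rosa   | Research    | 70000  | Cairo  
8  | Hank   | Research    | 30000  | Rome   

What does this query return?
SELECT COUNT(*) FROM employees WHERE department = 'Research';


Counting rows where department = 'Research'
  Olivia -> MATCH
  Rosa -> MATCH
  Hank -> MATCH


3


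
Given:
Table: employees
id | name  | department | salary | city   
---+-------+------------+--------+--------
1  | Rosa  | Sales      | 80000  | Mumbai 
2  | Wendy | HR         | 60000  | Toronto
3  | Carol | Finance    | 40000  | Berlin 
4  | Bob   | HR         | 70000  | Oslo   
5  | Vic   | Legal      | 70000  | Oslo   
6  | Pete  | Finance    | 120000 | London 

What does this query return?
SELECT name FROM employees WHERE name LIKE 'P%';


LIKE 'P%' matches names starting with 'P'
Matching: 1

1 rows:
Pete


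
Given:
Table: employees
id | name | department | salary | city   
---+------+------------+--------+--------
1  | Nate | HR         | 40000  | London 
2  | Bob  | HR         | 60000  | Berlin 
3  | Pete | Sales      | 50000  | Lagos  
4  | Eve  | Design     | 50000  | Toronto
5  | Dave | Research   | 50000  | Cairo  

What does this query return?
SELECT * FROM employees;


SELECT * returns all 5 rows with all columns

5 rows:
1, Nate, HR, 40000, London
2, Bob, HR, 60000, Berlin
3, Pete, Sales, 50000, Lagos
4, Eve, Design, 50000, Toronto
5, Dave, Research, 50000, Cairo


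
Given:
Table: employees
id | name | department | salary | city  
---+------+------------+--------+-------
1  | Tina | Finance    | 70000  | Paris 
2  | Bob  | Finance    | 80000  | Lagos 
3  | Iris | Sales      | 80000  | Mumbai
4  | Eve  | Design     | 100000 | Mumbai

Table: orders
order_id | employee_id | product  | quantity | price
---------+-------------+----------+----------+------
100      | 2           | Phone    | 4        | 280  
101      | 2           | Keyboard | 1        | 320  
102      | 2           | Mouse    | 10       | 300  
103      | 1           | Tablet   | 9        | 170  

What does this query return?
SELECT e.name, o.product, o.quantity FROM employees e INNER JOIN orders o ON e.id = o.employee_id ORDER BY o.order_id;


Joining employees.id = orders.employee_id:
  employee Bob (id=2) -> order Phone
  employee Bob (id=2) -> order Keyboard
  employee Bob (id=2) -> order Mouse
  employee Tina (id=1) -> order Tablet


4 rows:
Bob, Phone, 4
Bob, Keyboard, 1
Bob, Mouse, 10
Tina, Tablet, 9


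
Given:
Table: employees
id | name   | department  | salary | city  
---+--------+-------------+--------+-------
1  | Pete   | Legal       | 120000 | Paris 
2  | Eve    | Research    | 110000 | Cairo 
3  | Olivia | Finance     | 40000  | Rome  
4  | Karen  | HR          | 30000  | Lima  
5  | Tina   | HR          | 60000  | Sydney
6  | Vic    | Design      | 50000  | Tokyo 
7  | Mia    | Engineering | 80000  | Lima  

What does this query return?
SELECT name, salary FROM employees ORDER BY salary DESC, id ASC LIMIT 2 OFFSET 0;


Sort by salary DESC (id ASC tiebreak), then skip 0 and take 2
Rows 1 through 2

2 rows:
Pete, 120000
Eve, 110000


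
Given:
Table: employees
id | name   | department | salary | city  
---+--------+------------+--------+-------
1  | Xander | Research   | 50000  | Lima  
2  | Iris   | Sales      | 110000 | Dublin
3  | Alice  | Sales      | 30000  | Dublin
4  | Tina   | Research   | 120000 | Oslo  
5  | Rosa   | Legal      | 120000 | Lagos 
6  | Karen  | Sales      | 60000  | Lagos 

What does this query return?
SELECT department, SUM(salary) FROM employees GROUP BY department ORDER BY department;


Summing salary within each department:
  Legal: 120000 = 120000
  Research: 50000 + 120000 = 170000
  Sales: 110000 + 30000 + 60000 = 200000


3 groups:
Legal, 120000
Research, 170000
Sales, 200000


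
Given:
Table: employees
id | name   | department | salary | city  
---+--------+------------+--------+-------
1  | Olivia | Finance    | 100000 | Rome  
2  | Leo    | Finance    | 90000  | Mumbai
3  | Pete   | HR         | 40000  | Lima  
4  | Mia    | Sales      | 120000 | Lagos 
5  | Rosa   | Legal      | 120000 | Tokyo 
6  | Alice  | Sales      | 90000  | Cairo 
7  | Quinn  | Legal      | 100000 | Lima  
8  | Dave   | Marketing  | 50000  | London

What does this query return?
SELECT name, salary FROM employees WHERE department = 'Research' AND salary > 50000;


Filtering: department = 'Research' AND salary > 50000
Matching: 0 rows

Empty result set (0 rows)


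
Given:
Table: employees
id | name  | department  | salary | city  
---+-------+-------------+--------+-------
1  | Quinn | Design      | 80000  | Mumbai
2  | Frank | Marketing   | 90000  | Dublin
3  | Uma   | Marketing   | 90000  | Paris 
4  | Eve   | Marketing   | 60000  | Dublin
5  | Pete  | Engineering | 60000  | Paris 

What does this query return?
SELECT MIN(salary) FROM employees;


Salaries: 80000, 90000, 90000, 60000, 60000
MIN = 60000

60000


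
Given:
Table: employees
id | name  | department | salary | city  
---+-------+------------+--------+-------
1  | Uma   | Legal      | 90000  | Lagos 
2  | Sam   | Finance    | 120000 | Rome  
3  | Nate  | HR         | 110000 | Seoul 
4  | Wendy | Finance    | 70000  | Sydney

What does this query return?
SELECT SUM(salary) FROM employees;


SUM(salary) = 90000 + 120000 + 110000 + 70000 = 390000

390000


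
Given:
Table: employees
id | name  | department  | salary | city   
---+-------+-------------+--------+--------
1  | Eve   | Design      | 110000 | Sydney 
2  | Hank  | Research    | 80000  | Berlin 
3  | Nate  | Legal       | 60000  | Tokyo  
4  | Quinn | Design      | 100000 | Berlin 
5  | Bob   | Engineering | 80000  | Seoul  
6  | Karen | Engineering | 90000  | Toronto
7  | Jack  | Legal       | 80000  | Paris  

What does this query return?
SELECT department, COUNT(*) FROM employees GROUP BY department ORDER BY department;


Assigning each row to its department group:
  Eve -> Design
  Hank -> Research
  Nate -> Legal
  Quinn -> Design
  Bob -> Engineering
  Karen -> Engineering
  Jack -> Legal


4 groups:
Design, 2
Engineering, 2
Legal, 2
Research, 1


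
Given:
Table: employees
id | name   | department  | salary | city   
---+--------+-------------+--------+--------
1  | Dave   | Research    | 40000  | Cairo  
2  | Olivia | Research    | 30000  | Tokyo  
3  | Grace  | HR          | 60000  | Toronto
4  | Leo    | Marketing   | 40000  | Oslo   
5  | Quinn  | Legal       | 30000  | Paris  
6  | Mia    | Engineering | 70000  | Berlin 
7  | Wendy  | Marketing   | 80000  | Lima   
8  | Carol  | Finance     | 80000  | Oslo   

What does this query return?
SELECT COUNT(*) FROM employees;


COUNT(*) counts all rows

8


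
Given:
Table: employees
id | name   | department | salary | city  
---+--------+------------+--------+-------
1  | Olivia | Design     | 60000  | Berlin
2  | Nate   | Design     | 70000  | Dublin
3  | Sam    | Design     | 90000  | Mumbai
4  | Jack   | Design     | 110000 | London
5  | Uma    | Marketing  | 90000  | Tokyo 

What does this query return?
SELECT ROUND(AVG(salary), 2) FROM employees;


SUM(salary) = 420000
COUNT = 5
ROUND(AVG, 2) = ROUND(420000 / 5, 2) = 84000.0

84000.0


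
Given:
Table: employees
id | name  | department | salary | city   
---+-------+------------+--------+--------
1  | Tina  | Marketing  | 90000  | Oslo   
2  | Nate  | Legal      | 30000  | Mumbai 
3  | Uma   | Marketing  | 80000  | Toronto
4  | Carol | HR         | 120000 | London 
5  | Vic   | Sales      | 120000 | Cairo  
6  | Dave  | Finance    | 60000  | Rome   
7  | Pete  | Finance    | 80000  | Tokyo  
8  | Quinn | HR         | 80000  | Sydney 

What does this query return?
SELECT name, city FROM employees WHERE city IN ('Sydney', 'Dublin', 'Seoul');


Filtering: city IN ('Sydney', 'Dublin', 'Seoul')
Matching: 1 rows

1 rows:
Quinn, Sydney


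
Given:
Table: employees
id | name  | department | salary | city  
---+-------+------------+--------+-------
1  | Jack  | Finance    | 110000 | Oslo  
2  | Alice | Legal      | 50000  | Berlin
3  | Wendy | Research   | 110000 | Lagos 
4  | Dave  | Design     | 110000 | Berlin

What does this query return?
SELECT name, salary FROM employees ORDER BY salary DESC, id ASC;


Sorting by salary DESC, then id ASC for ties

4 rows:
Jack, 110000
Wendy, 110000
Dave, 110000
Alice, 50000


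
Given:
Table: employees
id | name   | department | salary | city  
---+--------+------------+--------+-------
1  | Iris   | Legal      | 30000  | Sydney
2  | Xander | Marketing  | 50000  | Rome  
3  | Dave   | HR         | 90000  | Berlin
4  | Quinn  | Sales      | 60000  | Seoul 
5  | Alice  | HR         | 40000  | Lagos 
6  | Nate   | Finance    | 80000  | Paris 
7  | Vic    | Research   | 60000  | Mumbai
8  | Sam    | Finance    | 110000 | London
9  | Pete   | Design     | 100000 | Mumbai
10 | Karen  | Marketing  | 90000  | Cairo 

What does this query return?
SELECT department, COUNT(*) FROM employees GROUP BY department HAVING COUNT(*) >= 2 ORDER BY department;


Groups with count >= 2:
  Finance: 2 -> PASS
  HR: 2 -> PASS
  Marketing: 2 -> PASS
  Design: 1 -> filtered out
  Legal: 1 -> filtered out
  Research: 1 -> filtered out
  Sales: 1 -> filtered out


3 groups:
Finance, 2
HR, 2
Marketing, 2


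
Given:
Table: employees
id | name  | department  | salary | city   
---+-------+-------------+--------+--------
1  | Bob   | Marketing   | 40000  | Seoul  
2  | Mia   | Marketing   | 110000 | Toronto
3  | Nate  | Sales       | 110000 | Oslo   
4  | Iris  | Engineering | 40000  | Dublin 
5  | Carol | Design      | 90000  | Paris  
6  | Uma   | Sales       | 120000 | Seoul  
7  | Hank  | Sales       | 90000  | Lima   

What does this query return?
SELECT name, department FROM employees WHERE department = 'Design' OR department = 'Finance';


Filtering: department = 'Design' OR 'Finance'
Matching: 1 rows

1 rows:
Carol, Design


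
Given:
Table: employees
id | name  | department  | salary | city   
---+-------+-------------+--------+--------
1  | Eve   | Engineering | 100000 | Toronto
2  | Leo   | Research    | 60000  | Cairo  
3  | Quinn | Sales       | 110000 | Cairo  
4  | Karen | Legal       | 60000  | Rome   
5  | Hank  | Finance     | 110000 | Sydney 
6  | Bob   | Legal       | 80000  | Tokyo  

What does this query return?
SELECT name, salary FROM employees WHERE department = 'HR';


Filtering: department = 'HR'
Matching rows: 0

Empty result set (0 rows)


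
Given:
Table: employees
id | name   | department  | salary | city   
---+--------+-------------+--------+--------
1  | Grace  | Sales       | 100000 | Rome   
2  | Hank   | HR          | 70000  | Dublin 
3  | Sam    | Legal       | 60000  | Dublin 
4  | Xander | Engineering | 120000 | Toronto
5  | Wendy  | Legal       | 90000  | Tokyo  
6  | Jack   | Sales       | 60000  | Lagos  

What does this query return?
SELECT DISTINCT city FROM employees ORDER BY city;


All 'city' values (row order): Rome, Dublin, Dublin, Toronto, Tokyo, Lagos
Removing duplicates leaves 5 unique value(s).

5 values:
Dublin
Lagos
Rome
Tokyo
Toronto


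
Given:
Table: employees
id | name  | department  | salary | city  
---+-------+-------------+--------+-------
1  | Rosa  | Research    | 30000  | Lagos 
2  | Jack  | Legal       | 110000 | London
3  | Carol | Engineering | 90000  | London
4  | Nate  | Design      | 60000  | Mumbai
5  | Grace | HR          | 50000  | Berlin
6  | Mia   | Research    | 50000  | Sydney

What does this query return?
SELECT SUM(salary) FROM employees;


SUM(salary) = 30000 + 110000 + 90000 + 60000 + 50000 + 50000 = 390000

390000


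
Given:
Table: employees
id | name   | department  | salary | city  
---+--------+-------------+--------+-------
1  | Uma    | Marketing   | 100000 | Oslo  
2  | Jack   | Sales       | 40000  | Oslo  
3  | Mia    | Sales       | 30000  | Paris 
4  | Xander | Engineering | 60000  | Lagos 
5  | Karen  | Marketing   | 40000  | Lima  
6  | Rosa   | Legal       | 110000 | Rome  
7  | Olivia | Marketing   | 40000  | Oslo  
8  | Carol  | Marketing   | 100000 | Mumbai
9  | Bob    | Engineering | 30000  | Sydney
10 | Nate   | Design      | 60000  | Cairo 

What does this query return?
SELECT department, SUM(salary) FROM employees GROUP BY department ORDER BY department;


Summing salary within each department:
  Design: 60000 = 60000
  Engineering: 60000 + 30000 = 90000
  Legal: 110000 = 110000
  Marketing: 100000 + 40000 + 40000 + 100000 = 280000
  Sales: 40000 + 30000 = 70000


5 groups:
Design, 60000
Engineering, 90000
Legal, 110000
Marketing, 280000
Sales, 70000


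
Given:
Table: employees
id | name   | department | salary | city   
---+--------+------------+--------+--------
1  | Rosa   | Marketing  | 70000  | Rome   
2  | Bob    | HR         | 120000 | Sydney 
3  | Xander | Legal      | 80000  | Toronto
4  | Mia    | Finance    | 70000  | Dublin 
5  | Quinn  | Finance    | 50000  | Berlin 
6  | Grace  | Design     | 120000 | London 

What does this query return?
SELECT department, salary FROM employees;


Projecting columns: department, salary

6 rows:
Marketing, 70000
HR, 120000
Legal, 80000
Finance, 70000
Finance, 50000
Design, 120000


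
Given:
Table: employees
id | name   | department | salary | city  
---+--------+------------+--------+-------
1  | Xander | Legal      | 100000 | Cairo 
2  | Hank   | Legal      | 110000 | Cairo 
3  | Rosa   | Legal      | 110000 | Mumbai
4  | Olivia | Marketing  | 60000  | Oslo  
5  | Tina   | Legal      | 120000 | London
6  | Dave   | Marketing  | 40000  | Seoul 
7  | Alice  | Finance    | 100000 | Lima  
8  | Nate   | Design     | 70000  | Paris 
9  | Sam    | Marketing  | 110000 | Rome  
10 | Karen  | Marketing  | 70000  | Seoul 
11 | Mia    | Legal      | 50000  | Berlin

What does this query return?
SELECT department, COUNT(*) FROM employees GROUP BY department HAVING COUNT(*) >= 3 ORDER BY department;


Groups with count >= 3:
  Legal: 5 -> PASS
  Marketing: 4 -> PASS
  Design: 1 -> filtered out
  Finance: 1 -> filtered out


2 groups:
Legal, 5
Marketing, 4


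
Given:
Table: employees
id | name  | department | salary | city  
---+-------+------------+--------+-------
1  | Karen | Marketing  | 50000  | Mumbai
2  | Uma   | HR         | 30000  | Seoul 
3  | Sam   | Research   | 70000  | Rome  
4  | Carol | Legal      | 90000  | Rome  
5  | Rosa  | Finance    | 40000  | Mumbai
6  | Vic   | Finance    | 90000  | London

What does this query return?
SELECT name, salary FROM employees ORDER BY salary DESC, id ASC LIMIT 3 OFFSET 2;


Sort by salary DESC (id ASC tiebreak), then skip 2 and take 3
Rows 3 through 5

3 rows:
Sam, 70000
Karen, 50000
Rosa, 40000


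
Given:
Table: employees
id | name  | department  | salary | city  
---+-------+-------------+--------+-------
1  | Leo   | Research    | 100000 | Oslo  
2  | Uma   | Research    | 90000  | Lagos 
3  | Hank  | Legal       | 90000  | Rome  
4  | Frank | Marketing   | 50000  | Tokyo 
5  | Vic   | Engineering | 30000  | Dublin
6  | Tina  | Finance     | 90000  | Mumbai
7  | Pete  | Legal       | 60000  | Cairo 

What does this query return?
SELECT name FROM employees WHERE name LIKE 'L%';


LIKE 'L%' matches names starting with 'L'
Matching: 1

1 rows:
Leo


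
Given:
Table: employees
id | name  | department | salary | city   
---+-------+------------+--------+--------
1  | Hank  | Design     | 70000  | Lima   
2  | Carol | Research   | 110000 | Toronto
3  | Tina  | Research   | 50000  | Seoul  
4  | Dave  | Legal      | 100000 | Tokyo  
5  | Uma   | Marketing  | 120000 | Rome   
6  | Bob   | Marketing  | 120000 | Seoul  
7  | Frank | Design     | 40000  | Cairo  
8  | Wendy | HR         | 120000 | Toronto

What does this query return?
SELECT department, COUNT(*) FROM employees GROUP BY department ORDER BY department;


Assigning each row to its department group:
  Hank -> Design
  Carol -> Research
  Tina -> Research
  Dave -> Legal
  Uma -> Marketing
  Bob -> Marketing
  Frank -> Design
  Wendy -> HR


5 groups:
Design, 2
HR, 1
Legal, 1
Marketing, 2
Research, 2


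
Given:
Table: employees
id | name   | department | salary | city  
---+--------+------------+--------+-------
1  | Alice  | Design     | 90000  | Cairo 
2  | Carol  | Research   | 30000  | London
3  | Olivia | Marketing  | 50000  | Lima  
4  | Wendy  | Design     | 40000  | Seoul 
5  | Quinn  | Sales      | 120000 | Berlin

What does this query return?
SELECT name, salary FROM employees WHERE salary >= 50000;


Filtering: salary >= 50000
Matching: 3 rows

3 rows:
Alice, 90000
Olivia, 50000
Quinn, 120000


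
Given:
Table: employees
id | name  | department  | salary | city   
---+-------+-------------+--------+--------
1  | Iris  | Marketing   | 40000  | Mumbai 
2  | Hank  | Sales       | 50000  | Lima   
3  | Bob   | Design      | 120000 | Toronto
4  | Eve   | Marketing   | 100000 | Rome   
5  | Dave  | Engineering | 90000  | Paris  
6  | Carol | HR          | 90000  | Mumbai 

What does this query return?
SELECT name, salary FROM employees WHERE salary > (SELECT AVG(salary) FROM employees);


Subquery: AVG(salary) = 81666.67
Filtering: salary > 81666.67
  Bob (120000) -> MATCH
  Eve (100000) -> MATCH
  Dave (90000) -> MATCH
  Carol (90000) -> MATCH


4 rows:
Bob, 120000
Eve, 100000
Dave, 90000
Carol, 90000


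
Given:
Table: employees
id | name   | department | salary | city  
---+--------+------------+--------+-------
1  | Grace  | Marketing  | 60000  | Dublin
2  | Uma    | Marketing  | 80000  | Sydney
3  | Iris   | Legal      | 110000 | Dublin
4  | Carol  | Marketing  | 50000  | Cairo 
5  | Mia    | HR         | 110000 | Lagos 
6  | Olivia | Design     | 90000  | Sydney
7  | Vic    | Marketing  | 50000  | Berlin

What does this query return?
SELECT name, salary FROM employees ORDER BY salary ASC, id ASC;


Sorting by salary ASC, then id ASC for ties

7 rows:
Carol, 50000
Vic, 50000
Grace, 60000
Uma, 80000
Olivia, 90000
Iris, 110000
Mia, 110000


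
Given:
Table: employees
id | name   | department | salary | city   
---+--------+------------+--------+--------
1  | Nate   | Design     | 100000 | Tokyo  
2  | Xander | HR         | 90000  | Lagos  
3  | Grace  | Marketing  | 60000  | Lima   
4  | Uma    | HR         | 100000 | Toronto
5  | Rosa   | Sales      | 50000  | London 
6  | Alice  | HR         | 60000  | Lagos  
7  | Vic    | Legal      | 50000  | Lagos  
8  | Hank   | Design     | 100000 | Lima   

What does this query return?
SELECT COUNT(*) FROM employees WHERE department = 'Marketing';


Counting rows where department = 'Marketing'
  Grace -> MATCH


1


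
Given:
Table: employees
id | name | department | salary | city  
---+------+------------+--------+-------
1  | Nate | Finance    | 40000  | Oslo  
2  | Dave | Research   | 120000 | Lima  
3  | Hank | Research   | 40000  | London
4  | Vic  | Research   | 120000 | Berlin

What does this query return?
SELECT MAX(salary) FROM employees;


Salaries: 40000, 120000, 40000, 120000
MAX = 120000

120000


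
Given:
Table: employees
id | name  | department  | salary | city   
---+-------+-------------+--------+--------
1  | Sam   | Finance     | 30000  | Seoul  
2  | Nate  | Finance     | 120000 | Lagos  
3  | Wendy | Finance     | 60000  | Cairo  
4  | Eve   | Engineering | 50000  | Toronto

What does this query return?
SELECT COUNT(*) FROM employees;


COUNT(*) counts all rows

4


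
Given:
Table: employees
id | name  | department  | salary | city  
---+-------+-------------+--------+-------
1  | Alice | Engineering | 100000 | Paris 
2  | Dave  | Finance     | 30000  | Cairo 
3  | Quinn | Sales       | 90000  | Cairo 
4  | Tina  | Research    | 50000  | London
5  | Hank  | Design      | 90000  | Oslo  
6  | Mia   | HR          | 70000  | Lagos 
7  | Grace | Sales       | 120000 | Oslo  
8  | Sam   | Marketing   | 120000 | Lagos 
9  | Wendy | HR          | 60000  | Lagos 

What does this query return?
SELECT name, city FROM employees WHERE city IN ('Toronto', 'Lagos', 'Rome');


Filtering: city IN ('Toronto', 'Lagos', 'Rome')
Matching: 3 rows

3 rows:
Mia, Lagos
Sam, Lagos
Wendy, Lagos


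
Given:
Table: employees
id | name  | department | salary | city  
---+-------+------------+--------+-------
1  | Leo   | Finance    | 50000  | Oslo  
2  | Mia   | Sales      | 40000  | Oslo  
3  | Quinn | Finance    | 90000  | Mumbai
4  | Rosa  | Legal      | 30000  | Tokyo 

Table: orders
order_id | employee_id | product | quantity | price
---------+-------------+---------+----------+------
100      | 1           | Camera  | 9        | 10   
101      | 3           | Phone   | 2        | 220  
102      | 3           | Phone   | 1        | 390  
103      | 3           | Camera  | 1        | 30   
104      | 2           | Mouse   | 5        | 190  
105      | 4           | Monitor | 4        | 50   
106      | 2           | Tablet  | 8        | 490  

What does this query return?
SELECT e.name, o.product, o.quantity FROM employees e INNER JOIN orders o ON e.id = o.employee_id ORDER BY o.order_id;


Joining employees.id = orders.employee_id:
  employee Leo (id=1) -> order Camera
  employee Quinn (id=3) -> order Phone
  employee Quinn (id=3) -> order Phone
  employee Quinn (id=3) -> order Camera
  employee Mia (id=2) -> order Mouse
  employee Rosa (id=4) -> order Monitor
  employee Mia (id=2) -> order Tablet


7 rows:
Leo, Camera, 9
Quinn, Phone, 2
Quinn, Phone, 1
Quinn, Camera, 1
Mia, Mouse, 5
Rosa, Monitor, 4
Mia, Tablet, 8


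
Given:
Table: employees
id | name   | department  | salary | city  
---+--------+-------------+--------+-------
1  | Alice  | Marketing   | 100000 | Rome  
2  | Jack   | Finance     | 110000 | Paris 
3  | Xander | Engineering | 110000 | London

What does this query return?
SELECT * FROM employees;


SELECT * returns all 3 rows with all columns

3 rows:
1, Alice, Marketing, 100000, Rome
2, Jack, Finance, 110000, Paris
3, Xander, Engineering, 110000, London


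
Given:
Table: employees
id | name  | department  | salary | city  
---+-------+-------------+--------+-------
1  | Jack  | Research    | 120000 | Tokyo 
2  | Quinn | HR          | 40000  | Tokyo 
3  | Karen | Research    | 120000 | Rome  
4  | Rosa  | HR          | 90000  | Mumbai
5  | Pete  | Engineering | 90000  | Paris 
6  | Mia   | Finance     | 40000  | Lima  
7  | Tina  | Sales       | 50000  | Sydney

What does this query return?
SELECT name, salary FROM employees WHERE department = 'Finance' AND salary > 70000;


Filtering: department = 'Finance' AND salary > 70000
Matching: 0 rows

Empty result set (0 rows)
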